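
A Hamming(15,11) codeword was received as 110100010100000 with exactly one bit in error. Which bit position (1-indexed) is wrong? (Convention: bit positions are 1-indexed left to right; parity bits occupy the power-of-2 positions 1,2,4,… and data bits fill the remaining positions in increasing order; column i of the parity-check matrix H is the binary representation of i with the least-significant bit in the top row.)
Syndrome s = H · r^T (mod 2), r = 110100010100000:
  s[0] = (101010101010101)·(110100010100000) mod 2 = 1+0+0+0+0+0+0+0+0+0+0+0+0+0+0 mod 2 = 1
  s[1] = (011001100110011)·(110100010100000) mod 2 = 0+1+0+0+0+0+0+0+0+1+0+0+0+0+0 mod 2 = 0
  s[2] = (000111100001111)·(110100010100000) mod 2 = 0+0+0+1+0+0+0+0+0+0+0+0+0+0+0 mod 2 = 1
  s[3] = (000000011111111)·(110100010100000) mod 2 = 0+0+0+0+0+0+0+1+0+1+0+0+0+0+0 mod 2 = 0
Syndrome = 1010
Column i of H is the binary representation of i, so the syndrome is the binary index of the flipped bit.
Read s = 1010 with s[0] as LSB: 1·2^0 + 0·2^1 + 1·2^2 + 0·2^3 = 5.
Error is at bit position 5.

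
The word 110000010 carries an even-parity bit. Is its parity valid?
Sum of all bits: 1+1+0+0+0+0+0+1+0 = 3; 3 mod 2 = 1. Result is 1 → parity error detected.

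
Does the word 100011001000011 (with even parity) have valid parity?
Sum of all bits: 1+0+0+0+1+1+0+0+1+0+0+0+0+1+1 = 6; 6 mod 2 = 0. Result is 0 → valid parity.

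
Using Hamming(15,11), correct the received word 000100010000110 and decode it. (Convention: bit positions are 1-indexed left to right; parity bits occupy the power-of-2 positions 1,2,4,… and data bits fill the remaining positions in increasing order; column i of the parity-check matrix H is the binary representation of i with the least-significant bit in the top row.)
Syndrome s = H · r^T (mod 2), r = 000100010000110:
  s[0] = (101010101010101)·(000100010000110) mod 2 = 0+0+0+0+0+0+0+0+0+0+0+0+1+0+0 mod 2 = 1
  s[1] = (011001100110011)·(000100010000110) mod 2 = 0+0+0+0+0+0+0+0+0+0+0+0+0+1+0 mod 2 = 1
  s[2] = (000111100001111)·(000100010000110) mod 2 = 0+0+0+1+0+0+0+0+0+0+0+0+1+1+0 mod 2 = 1
  s[3] = (000000011111111)·(000100010000110) mod 2 = 0+0+0+0+0+0+0+1+0+0+0+0+1+1+0 mod 2 = 1
Syndrome = 1111
Column 15 of H equals this syndrome → error at bit 15 (1-indexed).
Flip bit 15: 000100010000110 → 000100010000111
Extract data bits at positions {3,5,6,7,9,10,11,12,13,14,15}: 00000000111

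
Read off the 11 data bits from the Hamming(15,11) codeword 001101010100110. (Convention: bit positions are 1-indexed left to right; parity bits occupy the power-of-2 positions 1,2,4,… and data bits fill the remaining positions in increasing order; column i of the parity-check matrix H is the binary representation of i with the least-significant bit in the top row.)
Parity bits occupy power-of-2 positions; data bits are at positions {3,5,6,7,9,10,11,12,13,14,15} (1-indexed).
Extract: c[3]=1 c[5]=0 c[6]=1 c[7]=0 c[9]=0 c[10]=1 c[11]=0 c[12]=0 c[13]=1 c[14]=1 c[15]=0
Data = 10100100110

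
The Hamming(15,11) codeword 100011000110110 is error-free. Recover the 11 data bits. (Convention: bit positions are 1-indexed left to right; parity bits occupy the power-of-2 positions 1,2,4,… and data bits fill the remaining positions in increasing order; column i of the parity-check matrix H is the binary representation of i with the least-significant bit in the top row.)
Parity bits occupy power-of-2 positions; data bits are at positions {3,5,6,7,9,10,11,12,13,14,15} (1-indexed).
Extract: c[3]=0 c[5]=1 c[6]=1 c[7]=0 c[9]=0 c[10]=1 c[11]=1 c[12]=0 c[13]=1 c[14]=1 c[15]=0
Data = 01100110110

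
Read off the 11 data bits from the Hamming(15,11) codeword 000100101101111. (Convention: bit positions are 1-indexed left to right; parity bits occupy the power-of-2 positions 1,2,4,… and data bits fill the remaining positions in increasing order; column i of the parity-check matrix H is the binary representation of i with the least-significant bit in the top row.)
Parity bits occupy power-of-2 positions; data bits are at positions {3,5,6,7,9,10,11,12,13,14,15} (1-indexed).
Extract: c[3]=0 c[5]=0 c[6]=0 c[7]=1 c[9]=1 c[10]=1 c[11]=0 c[12]=1 c[13]=1 c[14]=1 c[15]=1
Data = 00011101111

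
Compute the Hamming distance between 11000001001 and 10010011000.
XOR = 01010010001, count of 1s = 4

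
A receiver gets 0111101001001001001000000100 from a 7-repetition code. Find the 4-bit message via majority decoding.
Split into 7-bit blocks and majority-vote each:
  block 1 = 0111101: 5 ones, 2 zeros → 1
  block 2 = 0010010: 2 ones, 5 zeros → 0
  block 3 = 0100100: 2 ones, 5 zeros → 0
  block 4 = 0000100: 1 ones, 6 zeros → 0
Decoded = 1000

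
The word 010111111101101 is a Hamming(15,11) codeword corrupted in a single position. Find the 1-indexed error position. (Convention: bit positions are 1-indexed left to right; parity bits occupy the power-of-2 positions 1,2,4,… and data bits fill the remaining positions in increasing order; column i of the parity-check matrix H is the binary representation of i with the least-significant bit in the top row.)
Syndrome s = H · r^T (mod 2), r = 010111111101101:
  s[0] = (101010101010101)·(010111111101101) mod 2 = 0+0+0+0+1+0+1+0+1+0+0+0+1+0+1 mod 2 = 1
  s[1] = (011001100110011)·(010111111101101) mod 2 = 0+1+0+0+0+1+1+0+0+1+0+0+0+0+1 mod 2 = 1
  s[2] = (000111100001111)·(010111111101101) mod 2 = 0+0+0+1+1+1+1+0+0+0+0+1+1+0+1 mod 2 = 1
  s[3] = (000000011111111)·(010111111101101) mod 2 = 0+0+0+0+0+0+0+1+1+1+0+1+1+0+1 mod 2 = 0
Syndrome = 1110
Column i of H is the binary representation of i, so the syndrome is the binary index of the flipped bit.
Read s = 1110 with s[0] as LSB: 1·2^0 + 1·2^1 + 1·2^2 + 0·2^3 = 7.
Error is at bit position 7.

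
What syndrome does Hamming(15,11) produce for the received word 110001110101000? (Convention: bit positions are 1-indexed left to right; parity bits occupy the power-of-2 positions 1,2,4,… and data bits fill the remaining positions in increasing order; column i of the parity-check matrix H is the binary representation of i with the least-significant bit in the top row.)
Syndrome s = H · r^T (mod 2), r = 110001110101000:
  s[0] = (101010101010101)·(110001110101000) mod 2 = 1+0+0+0+0+0+1+0+0+0+0+0+0+0+0 mod 2 = 0
  s[1] = (011001100110011)·(110001110101000) mod 2 = 0+1+0+0+0+1+1+0+0+1+0+0+0+0+0 mod 2 = 0
  s[2] = (000111100001111)·(110001110101000) mod 2 = 0+0+0+0+0+1+1+0+0+0+0+1+0+0+0 mod 2 = 1
  s[3] = (000000011111111)·(110001110101000) mod 2 = 0+0+0+0+0+0+0+1+0+1+0+1+0+0+0 mod 2 = 1
Syndrome = 0011
Non-zero syndrome: error at position 12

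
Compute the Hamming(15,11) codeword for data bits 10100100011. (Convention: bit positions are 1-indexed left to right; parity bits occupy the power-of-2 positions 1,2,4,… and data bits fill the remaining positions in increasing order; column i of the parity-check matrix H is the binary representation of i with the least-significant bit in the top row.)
Codeword c = d · G (mod 2), d = 10100100011:
  c[0] = d·G[:,0] = (10100100011)·(11011010101) mod 2 = 1+0+0+0+0+0+0+0+0+0+1 mod 2 = 0
  c[1] = d·G[:,1] = (10100100011)·(10110110011) mod 2 = 1+0+1+0+0+1+0+0+0+1+1 mod 2 = 1
  c[2] = d·G[:,2] = (10100100011)·(10000000000) mod 2 = 1+0+0+0+0+0+0+0+0+0+0 mod 2 = 1
  c[3] = d·G[:,3] = (10100100011)·(01110001111) mod 2 = 0+0+1+0+0+0+0+0+0+1+1 mod 2 = 1
  c[4] = d·G[:,4] = (10100100011)·(01000000000) mod 2 = 0+0+0+0+0+0+0+0+0+0+0 mod 2 = 0
  c[5] = d·G[:,5] = (10100100011)·(00100000000) mod 2 = 0+0+1+0+0+0+0+0+0+0+0 mod 2 = 1
  c[6] = d·G[:,6] = (10100100011)·(00010000000) mod 2 = 0+0+0+0+0+0+0+0+0+0+0 mod 2 = 0
  c[7] = d·G[:,7] = (10100100011)·(00001111111) mod 2 = 0+0+0+0+0+1+0+0+0+1+1 mod 2 = 1
  c[8] = d·G[:,8] = (10100100011)·(00001000000) mod 2 = 0+0+0+0+0+0+0+0+0+0+0 mod 2 = 0
  c[9] = d·G[:,9] = (10100100011)·(00000100000) mod 2 = 0+0+0+0+0+1+0+0+0+0+0 mod 2 = 1
  c[10] = d·G[:,10] = (10100100011)·(00000010000) mod 2 = 0+0+0+0+0+0+0+0+0+0+0 mod 2 = 0
  c[11] = d·G[:,11] = (10100100011)·(00000001000) mod 2 = 0+0+0+0+0+0+0+0+0+0+0 mod 2 = 0
  c[12] = d·G[:,12] = (10100100011)·(00000000100) mod 2 = 0+0+0+0+0+0+0+0+0+0+0 mod 2 = 0
  c[13] = d·G[:,13] = (10100100011)·(00000000010) mod 2 = 0+0+0+0+0+0+0+0+0+1+0 mod 2 = 1
  c[14] = d·G[:,14] = (10100100011)·(00000000001) mod 2 = 0+0+0+0+0+0+0+0+0+0+1 mod 2 = 1
Codeword = 011101010100011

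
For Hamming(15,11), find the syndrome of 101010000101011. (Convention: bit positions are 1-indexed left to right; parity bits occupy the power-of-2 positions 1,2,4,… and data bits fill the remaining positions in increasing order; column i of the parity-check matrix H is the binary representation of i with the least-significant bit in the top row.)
Syndrome s = H · r^T (mod 2), r = 101010000101011:
  s[0] = (101010101010101)·(101010000101011) mod 2 = 1+0+1+0+1+0+0+0+0+0+0+0+0+0+1 mod 2 = 0
  s[1] = (011001100110011)·(101010000101011) mod 2 = 0+0+1+0+0+0+0+0+0+1+0+0+0+1+1 mod 2 = 0
  s[2] = (000111100001111)·(101010000101011) mod 2 = 0+0+0+0+1+0+0+0+0+0+0+1+0+1+1 mod 2 = 0
  s[3] = (000000011111111)·(101010000101011) mod 2 = 0+0+0+0+0+0+0+0+0+1+0+1+0+1+1 mod 2 = 0
Syndrome = 0000
s = 0: no error detected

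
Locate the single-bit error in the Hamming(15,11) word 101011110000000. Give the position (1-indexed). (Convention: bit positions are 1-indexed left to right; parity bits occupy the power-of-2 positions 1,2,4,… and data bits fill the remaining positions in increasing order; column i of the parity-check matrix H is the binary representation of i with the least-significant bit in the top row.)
Syndrome s = H · r^T (mod 2), r = 101011110000000:
  s[0] = (101010101010101)·(101011110000000) mod 2 = 1+0+1+0+1+0+1+0+0+0+0+0+0+0+0 mod 2 = 0
  s[1] = (011001100110011)·(101011110000000) mod 2 = 0+0+1+0+0+1+1+0+0+0+0+0+0+0+0 mod 2 = 1
  s[2] = (000111100001111)·(101011110000000) mod 2 = 0+0+0+0+1+1+1+0+0+0+0+0+0+0+0 mod 2 = 1
  s[3] = (000000011111111)·(101011110000000) mod 2 = 0+0+0+0+0+0+0+1+0+0+0+0+0+0+0 mod 2 = 1
Syndrome = 0111
Column i of H is the binary representation of i, so the syndrome is the binary index of the flipped bit.
Read s = 0111 with s[0] as LSB: 0·2^0 + 1·2^1 + 1·2^2 + 1·2^3 = 14.
Error is at bit position 14.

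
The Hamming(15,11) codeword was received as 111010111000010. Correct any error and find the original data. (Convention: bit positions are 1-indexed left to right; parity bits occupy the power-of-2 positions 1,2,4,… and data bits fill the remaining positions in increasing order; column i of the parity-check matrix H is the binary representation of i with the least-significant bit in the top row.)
Syndrome s = H · r^T (mod 2), r = 111010111000010:
  s[0] = (101010101010101)·(111010111000010) mod 2 = 1+0+1+0+1+0+1+0+1+0+0+0+0+0+0 mod 2 = 1
  s[1] = (011001100110011)·(111010111000010) mod 2 = 0+1+1+0+0+0+1+0+0+0+0+0+0+1+0 mod 2 = 0
  s[2] = (000111100001111)·(111010111000010) mod 2 = 0+0+0+0+1+0+1+0+0+0+0+0+0+1+0 mod 2 = 1
  s[3] = (000000011111111)·(111010111000010) mod 2 = 0+0+0+0+0+0+0+1+1+0+0+0+0+1+0 mod 2 = 1
Syndrome = 1011
Column 13 of H equals this syndrome → error at bit 13 (1-indexed).
Flip bit 13: 111010111000010 → 111010111000110
Extract data bits at positions {3,5,6,7,9,10,11,12,13,14,15}: 11011000110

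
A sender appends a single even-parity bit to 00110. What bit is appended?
Sum of data bits: 0+0+1+1+0 = 2.
2 mod 2 = 0, so parity bit = 0.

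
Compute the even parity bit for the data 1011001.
Sum of data bits: 1+0+1+1+0+0+1 = 4.
4 mod 2 = 0, so parity bit = 0.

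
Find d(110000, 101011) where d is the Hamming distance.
XOR = 011011, count of 1s = 4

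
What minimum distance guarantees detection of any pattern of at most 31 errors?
Detecting e errors requires d_min ≥ e + 1 = 31 + 1 = 32.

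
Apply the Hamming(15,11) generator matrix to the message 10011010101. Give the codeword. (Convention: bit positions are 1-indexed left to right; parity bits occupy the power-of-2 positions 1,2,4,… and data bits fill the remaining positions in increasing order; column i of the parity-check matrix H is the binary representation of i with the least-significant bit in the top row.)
Codeword c = d · G (mod 2), d = 10011010101:
  c[0] = d·G[:,0] = (10011010101)·(11011010101) mod 2 = 1+0+0+1+1+0+1+0+1+0+1 mod 2 = 0
  c[1] = d·G[:,1] = (10011010101)·(10110110011) mod 2 = 1+0+0+1+0+0+1+0+0+0+1 mod 2 = 0
  c[2] = d·G[:,2] = (10011010101)·(10000000000) mod 2 = 1+0+0+0+0+0+0+0+0+0+0 mod 2 = 1
  c[3] = d·G[:,3] = (10011010101)·(01110001111) mod 2 = 0+0+0+1+0+0+0+0+1+0+1 mod 2 = 1
  c[4] = d·G[:,4] = (10011010101)·(01000000000) mod 2 = 0+0+0+0+0+0+0+0+0+0+0 mod 2 = 0
  c[5] = d·G[:,5] = (10011010101)·(00100000000) mod 2 = 0+0+0+0+0+0+0+0+0+0+0 mod 2 = 0
  c[6] = d·G[:,6] = (10011010101)·(00010000000) mod 2 = 0+0+0+1+0+0+0+0+0+0+0 mod 2 = 1
  c[7] = d·G[:,7] = (10011010101)·(00001111111) mod 2 = 0+0+0+0+1+0+1+0+1+0+1 mod 2 = 0
  c[8] = d·G[:,8] = (10011010101)·(00001000000) mod 2 = 0+0+0+0+1+0+0+0+0+0+0 mod 2 = 1
  c[9] = d·G[:,9] = (10011010101)·(00000100000) mod 2 = 0+0+0+0+0+0+0+0+0+0+0 mod 2 = 0
  c[10] = d·G[:,10] = (10011010101)·(00000010000) mod 2 = 0+0+0+0+0+0+1+0+0+0+0 mod 2 = 1
  c[11] = d·G[:,11] = (10011010101)·(00000001000) mod 2 = 0+0+0+0+0+0+0+0+0+0+0 mod 2 = 0
  c[12] = d·G[:,12] = (10011010101)·(00000000100) mod 2 = 0+0+0+0+0+0+0+0+1+0+0 mod 2 = 1
  c[13] = d·G[:,13] = (10011010101)·(00000000010) mod 2 = 0+0+0+0+0+0+0+0+0+0+0 mod 2 = 0
  c[14] = d·G[:,14] = (10011010101)·(00000000001) mod 2 = 0+0+0+0+0+0+0+0+0+0+1 mod 2 = 1
Codeword = 001100101010101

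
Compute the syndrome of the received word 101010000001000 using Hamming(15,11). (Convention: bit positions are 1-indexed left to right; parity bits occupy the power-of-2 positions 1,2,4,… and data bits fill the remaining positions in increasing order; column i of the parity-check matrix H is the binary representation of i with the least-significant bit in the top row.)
Syndrome s = H · r^T (mod 2), r = 101010000001000:
  s[0] = (101010101010101)·(101010000001000) mod 2 = 1+0+1+0+1+0+0+0+0+0+0+0+0+0+0 mod 2 = 1
  s[1] = (011001100110011)·(101010000001000) mod 2 = 0+0+1+0+0+0+0+0+0+0+0+0+0+0+0 mod 2 = 1
  s[2] = (000111100001111)·(101010000001000) mod 2 = 0+0+0+0+1+0+0+0+0+0+0+1+0+0+0 mod 2 = 0
  s[3] = (000000011111111)·(101010000001000) mod 2 = 0+0+0+0+0+0+0+0+0+0+0+1+0+0+0 mod 2 = 1
Syndrome = 1101
Non-zero syndrome: error at position 11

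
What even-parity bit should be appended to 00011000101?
Sum of data bits: 0+0+0+1+1+0+0+0+1+0+1 = 4.
4 mod 2 = 0, so parity bit = 0.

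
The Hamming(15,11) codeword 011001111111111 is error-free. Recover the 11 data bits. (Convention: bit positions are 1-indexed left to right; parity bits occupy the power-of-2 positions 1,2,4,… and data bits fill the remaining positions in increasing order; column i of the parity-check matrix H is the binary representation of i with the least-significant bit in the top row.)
Parity bits occupy power-of-2 positions; data bits are at positions {3,5,6,7,9,10,11,12,13,14,15} (1-indexed).
Extract: c[3]=1 c[5]=0 c[6]=1 c[7]=1 c[9]=1 c[10]=1 c[11]=1 c[12]=1 c[13]=1 c[14]=1 c[15]=1
Data = 10111111111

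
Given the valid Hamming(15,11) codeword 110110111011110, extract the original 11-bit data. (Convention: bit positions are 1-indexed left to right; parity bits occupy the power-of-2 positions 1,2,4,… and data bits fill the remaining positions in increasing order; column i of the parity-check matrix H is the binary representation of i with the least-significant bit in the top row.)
Parity bits occupy power-of-2 positions; data bits are at positions {3,5,6,7,9,10,11,12,13,14,15} (1-indexed).
Extract: c[3]=0 c[5]=1 c[6]=0 c[7]=1 c[9]=1 c[10]=0 c[11]=1 c[12]=1 c[13]=1 c[14]=1 c[15]=0
Data = 01011011110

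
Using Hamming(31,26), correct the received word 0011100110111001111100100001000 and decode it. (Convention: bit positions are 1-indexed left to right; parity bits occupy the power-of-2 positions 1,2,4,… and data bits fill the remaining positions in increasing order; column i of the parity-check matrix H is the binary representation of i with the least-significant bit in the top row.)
Syndrome s = H · r^T (mod 2), r = 0011100110111001111100100001000:
  s[0] = (1010101010101010101010101010101)·(0011100110111001111100100001000) mod 2 = 0+0+1+0+1+0+0+0+1+0+1+0+1+0+0+0+1+0+1+0+0+0+1+0+0+0+0+0+0+0+0 mod 2 = 0
  s[1] = (0110011001100110011001100110011)·(0011100110111001111100100001000) mod 2 = 0+0+1+0+0+0+0+0+0+0+1+0+0+0+0+0+0+1+1+0+0+0+1+0+0+0+0+0+0+0+0 mod 2 = 1
  s[2] = (0001111000011110000111100001111)·(0011100110111001111100100001000) mod 2 = 0+0+0+1+1+0+0+0+0+0+0+1+1+0+0+0+0+0+0+1+0+0+1+0+0+0+0+1+0+0+0 mod 2 = 1
  s[3] = (0000000111111110000000011111111)·(0011100110111001111100100001000) mod 2 = 0+0+0+0+0+0+0+1+1+0+1+1+1+0+0+0+0+0+0+0+0+0+0+0+0+0+0+1+0+0+0 mod 2 = 0
  s[4] = (0000000000000001111111111111111)·(0011100110111001111100100001000) mod 2 = 0+0+0+0+0+0+0+0+0+0+0+0+0+0+0+1+1+1+1+1+0+0+1+0+0+0+0+1+0+0+0 mod 2 = 1
Syndrome = 01101
Column 22 of H equals this syndrome → error at bit 22 (1-indexed).
Flip bit 22: 0011100110111001111100100001000 → 0011100110111001111101100001000
Extract data bits at positions {3,5,6,7,9,10,11,12,13,14,15,17,18,19,20,21,22,23,24,25,26,27,28,29,30,31}: 11001011100111101100001000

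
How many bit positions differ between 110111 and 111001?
XOR = 001110, count of 1s = 3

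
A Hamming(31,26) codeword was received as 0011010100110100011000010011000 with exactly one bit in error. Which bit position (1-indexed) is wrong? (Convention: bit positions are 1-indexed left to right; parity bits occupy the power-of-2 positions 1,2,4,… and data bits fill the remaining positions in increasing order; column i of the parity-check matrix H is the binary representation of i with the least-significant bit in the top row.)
Syndrome s = H · r^T (mod 2), r = 0011010100110100011000010011000:
  s[0] = (1010101010101010101010101010101)·(0011010100110100011000010011000) mod 2 = 0+0+1+0+0+0+0+0+0+0+1+0+0+0+0+0+0+0+1+0+0+0+0+0+0+0+1+0+0+0+0 mod 2 = 0
  s[1] = (0110011001100110011001100110011)·(0011010100110100011000010011000) mod 2 = 0+0+1+0+0+1+0+0+0+0+1+0+0+1+0+0+0+1+1+0+0+0+0+0+0+0+1+0+0+0+0 mod 2 = 1
  s[2] = (0001111000011110000111100001111)·(0011010100110100011000010011000) mod 2 = 0+0+0+1+0+1+0+0+0+0+0+1+0+1+0+0+0+0+0+0+0+0+0+0+0+0+0+1+0+0+0 mod 2 = 1
  s[3] = (0000000111111110000000011111111)·(0011010100110100011000010011000) mod 2 = 0+0+0+0+0+0+0+1+0+0+1+1+0+1+0+0+0+0+0+0+0+0+0+1+0+0+1+1+0+0+0 mod 2 = 1
  s[4] = (0000000000000001111111111111111)·(0011010100110100011000010011000) mod 2 = 0+0+0+0+0+0+0+0+0+0+0+0+0+0+0+0+0+1+1+0+0+0+0+1+0+0+1+1+0+0+0 mod 2 = 1
Syndrome = 01111
Column i of H is the binary representation of i, so the syndrome is the binary index of the flipped bit.
Read s = 01111 with s[0] as LSB: 0·2^0 + 1·2^1 + 1·2^2 + 1·2^3 + 1·2^4 = 30.
Error is at bit position 30.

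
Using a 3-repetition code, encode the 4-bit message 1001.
Repeat each bit 3× and concatenate:
1→111  0→000  0→000  1→111
Codeword = 111000000111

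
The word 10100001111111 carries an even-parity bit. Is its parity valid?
Sum of all bits: 1+0+1+0+0+0+0+1+1+1+1+1+1+1 = 9; 9 mod 2 = 1. Result is 1 → parity error detected.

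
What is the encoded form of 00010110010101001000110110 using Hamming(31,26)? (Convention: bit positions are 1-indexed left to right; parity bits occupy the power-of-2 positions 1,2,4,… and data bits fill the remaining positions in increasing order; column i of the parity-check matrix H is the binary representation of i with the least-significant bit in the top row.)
Codeword c = d · G (mod 2), d = 00010110010101001000110110:
  c[0] = d·G[:,0] = (00010110010101001000110110)·(11011010101101010101010101) mod 2 = 0+0+0+1+0+0+1+0+0+0+0+1+0+1+0+0+0+0+0+0+0+1+0+1+0+0 mod 2 = 0
  c[1] = d·G[:,1] = (00010110010101001000110110)·(10110110011011001100110011) mod 2 = 0+0+0+1+0+1+1+0+0+1+0+0+0+1+0+0+1+0+0+0+1+1+0+0+1+0 mod 2 = 1
  c[2] = d·G[:,2] = (00010110010101001000110110)·(10000000000000000000000000) mod 2 = 0+0+0+0+0+0+0+0+0+0+0+0+0+0+0+0+0+0+0+0+0+0+0+0+0+0 mod 2 = 0
  c[3] = d·G[:,3] = (00010110010101001000110110)·(01110001111000111100001111) mod 2 = 0+0+0+1+0+0+0+0+0+1+0+0+0+0+0+0+1+0+0+0+0+0+0+1+1+0 mod 2 = 1
  c[4] = d·G[:,4] = (00010110010101001000110110)·(01000000000000000000000000) mod 2 = 0+0+0+0+0+0+0+0+0+0+0+0+0+0+0+0+0+0+0+0+0+0+0+0+0+0 mod 2 = 0
  c[5] = d·G[:,5] = (00010110010101001000110110)·(00100000000000000000000000) mod 2 = 0+0+0+0+0+0+0+0+0+0+0+0+0+0+0+0+0+0+0+0+0+0+0+0+0+0 mod 2 = 0
  c[6] = d·G[:,6] = (00010110010101001000110110)·(00010000000000000000000000) mod 2 = 0+0+0+1+0+0+0+0+0+0+0+0+0+0+0+0+0+0+0+0+0+0+0+0+0+0 mod 2 = 1
  c[7] = d·G[:,7] = (00010110010101001000110110)·(00001111111000000011111111) mod 2 = 0+0+0+0+0+1+1+0+0+1+0+0+0+0+0+0+0+0+0+0+1+1+0+1+1+0 mod 2 = 1
  c[8] = d·G[:,8] = (00010110010101001000110110)·(00001000000000000000000000) mod 2 = 0+0+0+0+0+0+0+0+0+0+0+0+0+0+0+0+0+0+0+0+0+0+0+0+0+0 mod 2 = 0
  c[9] = d·G[:,9] = (00010110010101001000110110)·(00000100000000000000000000) mod 2 = 0+0+0+0+0+1+0+0+0+0+0+0+0+0+0+0+0+0+0+0+0+0+0+0+0+0 mod 2 = 1
  c[10] = d·G[:,10] = (00010110010101001000110110)·(00000010000000000000000000) mod 2 = 0+0+0+0+0+0+1+0+0+0+0+0+0+0+0+0+0+0+0+0+0+0+0+0+0+0 mod 2 = 1
  c[11] = d·G[:,11] = (00010110010101001000110110)·(00000001000000000000000000) mod 2 = 0+0+0+0+0+0+0+0+0+0+0+0+0+0+0+0+0+0+0+0+0+0+0+0+0+0 mod 2 = 0
  c[12] = d·G[:,12] = (00010110010101001000110110)·(00000000100000000000000000) mod 2 = 0+0+0+0+0+0+0+0+0+0+0+0+0+0+0+0+0+0+0+0+0+0+0+0+0+0 mod 2 = 0
  c[13] = d·G[:,13] = (00010110010101001000110110)·(00000000010000000000000000) mod 2 = 0+0+0+0+0+0+0+0+0+1+0+0+0+0+0+0+0+0+0+0+0+0+0+0+0+0 mod 2 = 1
  c[14] = d·G[:,14] = (00010110010101001000110110)·(00000000001000000000000000) mod 2 = 0+0+0+0+0+0+0+0+0+0+0+0+0+0+0+0+0+0+0+0+0+0+0+0+0+0 mod 2 = 0
  c[15] = d·G[:,15] = (00010110010101001000110110)·(00000000000111111111111111) mod 2 = 0+0+0+0+0+0+0+0+0+0+0+1+0+1+0+0+1+0+0+0+1+1+0+1+1+0 mod 2 = 1
  c[16] = d·G[:,16] = (00010110010101001000110110)·(00000000000100000000000000) mod 2 = 0+0+0+0+0+0+0+0+0+0+0+1+0+0+0+0+0+0+0+0+0+0+0+0+0+0 mod 2 = 1
  c[17] = d·G[:,17] = (00010110010101001000110110)·(00000000000010000000000000) mod 2 = 0+0+0+0+0+0+0+0+0+0+0+0+0+0+0+0+0+0+0+0+0+0+0+0+0+0 mod 2 = 0
  c[18] = d·G[:,18] = (00010110010101001000110110)·(00000000000001000000000000) mod 2 = 0+0+0+0+0+0+0+0+0+0+0+0+0+1+0+0+0+0+0+0+0+0+0+0+0+0 mod 2 = 1
  c[19] = d·G[:,19] = (00010110010101001000110110)·(00000000000000100000000000) mod 2 = 0+0+0+0+0+0+0+0+0+0+0+0+0+0+0+0+0+0+0+0+0+0+0+0+0+0 mod 2 = 0
  c[20] = d·G[:,20] = (00010110010101001000110110)·(00000000000000010000000000) mod 2 = 0+0+0+0+0+0+0+0+0+0+0+0+0+0+0+0+0+0+0+0+0+0+0+0+0+0 mod 2 = 0
  c[21] = d·G[:,21] = (00010110010101001000110110)·(00000000000000001000000000) mod 2 = 0+0+0+0+0+0+0+0+0+0+0+0+0+0+0+0+1+0+0+0+0+0+0+0+0+0 mod 2 = 1
  c[22] = d·G[:,22] = (00010110010101001000110110)·(00000000000000000100000000) mod 2 = 0+0+0+0+0+0+0+0+0+0+0+0+0+0+0+0+0+0+0+0+0+0+0+0+0+0 mod 2 = 0
  c[23] = d·G[:,23] = (00010110010101001000110110)·(00000000000000000010000000) mod 2 = 0+0+0+0+0+0+0+0+0+0+0+0+0+0+0+0+0+0+0+0+0+0+0+0+0+0 mod 2 = 0
  c[24] = d·G[:,24] = (00010110010101001000110110)·(00000000000000000001000000) mod 2 = 0+0+0+0+0+0+0+0+0+0+0+0+0+0+0+0+0+0+0+0+0+0+0+0+0+0 mod 2 = 0
  c[25] = d·G[:,25] = (00010110010101001000110110)·(00000000000000000000100000) mod 2 = 0+0+0+0+0+0+0+0+0+0+0+0+0+0+0+0+0+0+0+0+1+0+0+0+0+0 mod 2 = 1
  c[26] = d·G[:,26] = (00010110010101001000110110)·(00000000000000000000010000) mod 2 = 0+0+0+0+0+0+0+0+0+0+0+0+0+0+0+0+0+0+0+0+0+1+0+0+0+0 mod 2 = 1
  c[27] = d·G[:,27] = (00010110010101001000110110)·(00000000000000000000001000) mod 2 = 0+0+0+0+0+0+0+0+0+0+0+0+0+0+0+0+0+0+0+0+0+0+0+0+0+0 mod 2 = 0
  c[28] = d·G[:,28] = (00010110010101001000110110)·(00000000000000000000000100) mod 2 = 0+0+0+0+0+0+0+0+0+0+0+0+0+0+0+0+0+0+0+0+0+0+0+1+0+0 mod 2 = 1
  c[29] = d·G[:,29] = (00010110010101001000110110)·(00000000000000000000000010) mod 2 = 0+0+0+0+0+0+0+0+0+0+0+0+0+0+0+0+0+0+0+0+0+0+0+0+1+0 mod 2 = 1
  c[30] = d·G[:,30] = (00010110010101001000110110)·(00000000000000000000000001) mod 2 = 0+0+0+0+0+0+0+0+0+0+0+0+0+0+0+0+0+0+0+0+0+0+0+0+0+0 mod 2 = 0
Codeword = 0101001101100101101001000110110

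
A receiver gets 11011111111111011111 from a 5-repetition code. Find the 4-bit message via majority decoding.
Split into 5-bit blocks and majority-vote each:
  block 1 = 11011: 4 ones, 1 zeros → 1
  block 2 = 11111: 5 ones, 0 zeros → 1
  block 3 = 11110: 4 ones, 1 zeros → 1
  block 4 = 11111: 5 ones, 0 zeros → 1
Decoded = 1111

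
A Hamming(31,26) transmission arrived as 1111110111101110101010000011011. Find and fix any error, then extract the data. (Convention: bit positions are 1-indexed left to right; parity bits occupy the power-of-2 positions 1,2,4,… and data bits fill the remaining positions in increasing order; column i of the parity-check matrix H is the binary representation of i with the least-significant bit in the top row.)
Syndrome s = H · r^T (mod 2), r = 1111110111101110101010000011011:
  s[0] = (1010101010101010101010101010101)·(1111110111101110101010000011011) mod 2 = 1+0+1+0+1+0+0+0+1+0+1+0+1+0+1+0+1+0+1+0+1+0+0+0+0+0+1+0+0+0+1 mod 2 = 0
  s[1] = (0110011001100110011001100110011)·(1111110111101110101010000011011) mod 2 = 0+1+1+0+0+1+0+0+0+1+1+0+0+1+1+0+0+0+1+0+0+0+0+0+0+0+1+0+0+1+1 mod 2 = 1
  s[2] = (0001111000011110000111100001111)·(1111110111101110101010000011011) mod 2 = 0+0+0+1+1+1+0+0+0+0+0+0+1+1+1+0+0+0+0+0+1+0+0+0+0+0+0+1+0+1+1 mod 2 = 0
  s[3] = (0000000111111110000000011111111)·(1111110111101110101010000011011) mod 2 = 0+0+0+0+0+0+0+1+1+1+1+0+1+1+1+0+0+0+0+0+0+0+0+0+0+0+1+1+0+1+1 mod 2 = 1
  s[4] = (0000000000000001111111111111111)·(1111110111101110101010000011011) mod 2 = 0+0+0+0+0+0+0+0+0+0+0+0+0+0+0+0+1+0+1+0+1+0+0+0+0+0+1+1+0+1+1 mod 2 = 1
Syndrome = 01011
Column 26 of H equals this syndrome → error at bit 26 (1-indexed).
Flip bit 26: 1111110111101110101010000011011 → 1111110111101110101010000111011
Extract data bits at positions {3,5,6,7,9,10,11,12,13,14,15,17,18,19,20,21,22,23,24,25,26,27,28,29,30,31}: 11101110111101010000111011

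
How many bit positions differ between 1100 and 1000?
XOR = 0100, count of 1s = 1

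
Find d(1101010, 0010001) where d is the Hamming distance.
XOR = 1111011, count of 1s = 6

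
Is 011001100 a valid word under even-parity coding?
Sum of all bits: 0+1+1+0+0+1+1+0+0 = 4; 4 mod 2 = 0. Result is 0 → valid parity.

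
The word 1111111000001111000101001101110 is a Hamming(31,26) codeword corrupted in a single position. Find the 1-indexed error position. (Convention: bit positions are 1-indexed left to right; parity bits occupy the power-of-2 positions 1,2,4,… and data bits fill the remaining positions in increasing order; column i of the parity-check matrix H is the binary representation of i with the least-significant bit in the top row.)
Syndrome s = H · r^T (mod 2), r = 1111111000001111000101001101110:
  s[0] = (1010101010101010101010101010101)·(1111111000001111000101001101110) mod 2 = 1+0+1+0+1+0+1+0+0+0+0+0+1+0+1+0+0+0+0+0+0+0+0+0+1+0+0+0+1+0+0 mod 2 = 0
  s[1] = (0110011001100110011001100110011)·(1111111000001111000101001101110) mod 2 = 0+1+1+0+0+1+1+0+0+0+0+0+0+1+1+0+0+0+0+0+0+1+0+0+0+1+0+0+0+1+0 mod 2 = 1
  s[2] = (0001111000011110000111100001111)·(1111111000001111000101001101110) mod 2 = 0+0+0+1+1+1+1+0+0+0+0+0+1+1+1+0+0+0+0+1+0+1+0+0+0+0+0+1+1+1+0 mod 2 = 0
  s[3] = (0000000111111110000000011111111)·(1111111000001111000101001101110) mod 2 = 0+0+0+0+0+0+0+0+0+0+0+0+1+1+1+0+0+0+0+0+0+0+0+0+1+1+0+1+1+1+0 mod 2 = 0
  s[4] = (0000000000000001111111111111111)·(1111111000001111000101001101110) mod 2 = 0+0+0+0+0+0+0+0+0+0+0+0+0+0+0+1+0+0+0+1+0+1+0+0+1+1+0+1+1+1+0 mod 2 = 0
Syndrome = 01000
Column i of H is the binary representation of i, so the syndrome is the binary index of the flipped bit.
Read s = 01000 with s[0] as LSB: 0·2^0 + 1·2^1 + 0·2^2 + 0·2^3 + 0·2^4 = 2.
Error is at bit position 2.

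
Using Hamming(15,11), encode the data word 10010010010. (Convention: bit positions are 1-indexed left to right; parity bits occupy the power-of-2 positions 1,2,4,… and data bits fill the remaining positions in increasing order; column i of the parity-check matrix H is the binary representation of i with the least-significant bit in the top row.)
Codeword c = d · G (mod 2), d = 10010010010:
  c[0] = d·G[:,0] = (10010010010)·(11011010101) mod 2 = 1+0+0+1+0+0+1+0+0+0+0 mod 2 = 1
  c[1] = d·G[:,1] = (10010010010)·(10110110011) mod 2 = 1+0+0+1+0+0+1+0+0+1+0 mod 2 = 0
  c[2] = d·G[:,2] = (10010010010)·(10000000000) mod 2 = 1+0+0+0+0+0+0+0+0+0+0 mod 2 = 1
  c[3] = d·G[:,3] = (10010010010)·(01110001111) mod 2 = 0+0+0+1+0+0+0+0+0+1+0 mod 2 = 0
  c[4] = d·G[:,4] = (10010010010)·(01000000000) mod 2 = 0+0+0+0+0+0+0+0+0+0+0 mod 2 = 0
  c[5] = d·G[:,5] = (10010010010)·(00100000000) mod 2 = 0+0+0+0+0+0+0+0+0+0+0 mod 2 = 0
  c[6] = d·G[:,6] = (10010010010)·(00010000000) mod 2 = 0+0+0+1+0+0+0+0+0+0+0 mod 2 = 1
  c[7] = d·G[:,7] = (10010010010)·(00001111111) mod 2 = 0+0+0+0+0+0+1+0+0+1+0 mod 2 = 0
  c[8] = d·G[:,8] = (10010010010)·(00001000000) mod 2 = 0+0+0+0+0+0+0+0+0+0+0 mod 2 = 0
  c[9] = d·G[:,9] = (10010010010)·(00000100000) mod 2 = 0+0+0+0+0+0+0+0+0+0+0 mod 2 = 0
  c[10] = d·G[:,10] = (10010010010)·(00000010000) mod 2 = 0+0+0+0+0+0+1+0+0+0+0 mod 2 = 1
  c[11] = d·G[:,11] = (10010010010)·(00000001000) mod 2 = 0+0+0+0+0+0+0+0+0+0+0 mod 2 = 0
  c[12] = d·G[:,12] = (10010010010)·(00000000100) mod 2 = 0+0+0+0+0+0+0+0+0+0+0 mod 2 = 0
  c[13] = d·G[:,13] = (10010010010)·(00000000010) mod 2 = 0+0+0+0+0+0+0+0+0+1+0 mod 2 = 1
  c[14] = d·G[:,14] = (10010010010)·(00000000001) mod 2 = 0+0+0+0+0+0+0+0+0+0+0 mod 2 = 0
Codeword = 101000100010010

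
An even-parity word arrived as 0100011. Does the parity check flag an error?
Sum of received bits: 0+1+0+0+0+1+1 = 3; 3 mod 2 = 1. Result is 1 ≠ 0 → error detected.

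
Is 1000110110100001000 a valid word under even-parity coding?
Sum of all bits: 1+0+0+0+1+1+0+1+1+0+1+0+0+0+0+1+0+0+0 = 7; 7 mod 2 = 1. Result is 1 → parity error detected.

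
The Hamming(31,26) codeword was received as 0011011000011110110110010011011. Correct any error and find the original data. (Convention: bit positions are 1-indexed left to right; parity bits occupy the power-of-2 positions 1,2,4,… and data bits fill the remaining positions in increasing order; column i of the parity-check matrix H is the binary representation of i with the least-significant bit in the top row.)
Syndrome s = H · r^T (mod 2), r = 0011011000011110110110010011011:
  s[0] = (1010101010101010101010101010101)·(0011011000011110110110010011011) mod 2 = 0+0+1+0+0+0+1+0+0+0+0+0+1+0+1+0+1+0+0+0+1+0+0+0+0+0+1+0+0+0+1 mod 2 = 0
  s[1] = (0110011001100110011001100110011)·(0011011000011110110110010011011) mod 2 = 0+0+1+0+0+1+1+0+0+0+0+0+0+1+1+0+0+1+0+0+0+0+0+0+0+0+1+0+0+1+1 mod 2 = 1
  s[2] = (0001111000011110000111100001111)·(0011011000011110110110010011011) mod 2 = 0+0+0+1+0+1+1+0+0+0+0+1+1+1+1+0+0+0+0+1+1+0+0+0+0+0+0+1+0+1+1 mod 2 = 0
  s[3] = (0000000111111110000000011111111)·(0011011000011110110110010011011) mod 2 = 0+0+0+0+0+0+0+0+0+0+0+1+1+1+1+0+0+0+0+0+0+0+0+1+0+0+1+1+0+1+1 mod 2 = 1
  s[4] = (0000000000000001111111111111111)·(0011011000011110110110010011011) mod 2 = 0+0+0+0+0+0+0+0+0+0+0+0+0+0+0+0+1+1+0+1+1+0+0+1+0+0+1+1+0+1+1 mod 2 = 1
Syndrome = 01011
Column 26 of H equals this syndrome → error at bit 26 (1-indexed).
Flip bit 26: 0011011000011110110110010011011 → 0011011000011110110110010111011
Extract data bits at positions {3,5,6,7,9,10,11,12,13,14,15,17,18,19,20,21,22,23,24,25,26,27,28,29,30,31}: 10110001111110110010111011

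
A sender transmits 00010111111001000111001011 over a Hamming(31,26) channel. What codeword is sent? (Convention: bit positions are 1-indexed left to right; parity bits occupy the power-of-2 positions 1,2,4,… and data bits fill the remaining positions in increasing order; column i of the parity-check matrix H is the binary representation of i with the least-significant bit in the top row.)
Codeword c = d · G (mod 2), d = 00010111111001000111001011:
  c[0] = d·G[:,0] = (00010111111001000111001011)·(11011010101101010101010101) mod 2 = 0+0+0+1+0+0+1+0+1+0+1+0+0+1+0+0+0+1+0+1+0+0+0+0+0+1 mod 2 = 0
  c[1] = d·G[:,1] = (00010111111001000111001011)·(10110110011011001100110011) mod 2 = 0+0+0+1+0+1+1+0+0+1+1+0+0+1+0+0+0+1+0+0+0+0+0+0+1+1 mod 2 = 1
  c[2] = d·G[:,2] = (00010111111001000111001011)·(10000000000000000000000000) mod 2 = 0+0+0+0+0+0+0+0+0+0+0+0+0+0+0+0+0+0+0+0+0+0+0+0+0+0 mod 2 = 0
  c[3] = d·G[:,3] = (00010111111001000111001011)·(01110001111000111100001111) mod 2 = 0+0+0+1+0+0+0+1+1+1+1+0+0+0+0+0+0+1+0+0+0+0+1+0+1+1 mod 2 = 1
  c[4] = d·G[:,4] = (00010111111001000111001011)·(01000000000000000000000000) mod 2 = 0+0+0+0+0+0+0+0+0+0+0+0+0+0+0+0+0+0+0+0+0+0+0+0+0+0 mod 2 = 0
  c[5] = d·G[:,5] = (00010111111001000111001011)·(00100000000000000000000000) mod 2 = 0+0+0+0+0+0+0+0+0+0+0+0+0+0+0+0+0+0+0+0+0+0+0+0+0+0 mod 2 = 0
  c[6] = d·G[:,6] = (00010111111001000111001011)·(00010000000000000000000000) mod 2 = 0+0+0+1+0+0+0+0+0+0+0+0+0+0+0+0+0+0+0+0+0+0+0+0+0+0 mod 2 = 1
  c[7] = d·G[:,7] = (00010111111001000111001011)·(00001111111000000011111111) mod 2 = 0+0+0+0+0+1+1+1+1+1+1+0+0+0+0+0+0+0+1+1+0+0+1+0+1+1 mod 2 = 1
  c[8] = d·G[:,8] = (00010111111001000111001011)·(00001000000000000000000000) mod 2 = 0+0+0+0+0+0+0+0+0+0+0+0+0+0+0+0+0+0+0+0+0+0+0+0+0+0 mod 2 = 0
  c[9] = d·G[:,9] = (00010111111001000111001011)·(00000100000000000000000000) mod 2 = 0+0+0+0+0+1+0+0+0+0+0+0+0+0+0+0+0+0+0+0+0+0+0+0+0+0 mod 2 = 1
  c[10] = d·G[:,10] = (00010111111001000111001011)·(00000010000000000000000000) mod 2 = 0+0+0+0+0+0+1+0+0+0+0+0+0+0+0+0+0+0+0+0+0+0+0+0+0+0 mod 2 = 1
  c[11] = d·G[:,11] = (00010111111001000111001011)·(00000001000000000000000000) mod 2 = 0+0+0+0+0+0+0+1+0+0+0+0+0+0+0+0+0+0+0+0+0+0+0+0+0+0 mod 2 = 1
  c[12] = d·G[:,12] = (00010111111001000111001011)·(00000000100000000000000000) mod 2 = 0+0+0+0+0+0+0+0+1+0+0+0+0+0+0+0+0+0+0+0+0+0+0+0+0+0 mod 2 = 1
  c[13] = d·G[:,13] = (00010111111001000111001011)·(00000000010000000000000000) mod 2 = 0+0+0+0+0+0+0+0+0+1+0+0+0+0+0+0+0+0+0+0+0+0+0+0+0+0 mod 2 = 1
  c[14] = d·G[:,14] = (00010111111001000111001011)·(00000000001000000000000000) mod 2 = 0+0+0+0+0+0+0+0+0+0+1+0+0+0+0+0+0+0+0+0+0+0+0+0+0+0 mod 2 = 1
  c[15] = d·G[:,15] = (00010111111001000111001011)·(00000000000111111111111111) mod 2 = 0+0+0+0+0+0+0+0+0+0+0+0+0+1+0+0+0+1+1+1+0+0+1+0+1+1 mod 2 = 1
  c[16] = d·G[:,16] = (00010111111001000111001011)·(00000000000100000000000000) mod 2 = 0+0+0+0+0+0+0+0+0+0+0+0+0+0+0+0+0+0+0+0+0+0+0+0+0+0 mod 2 = 0
  c[17] = d·G[:,17] = (00010111111001000111001011)·(00000000000010000000000000) mod 2 = 0+0+0+0+0+0+0+0+0+0+0+0+0+0+0+0+0+0+0+0+0+0+0+0+0+0 mod 2 = 0
  c[18] = d·G[:,18] = (00010111111001000111001011)·(00000000000001000000000000) mod 2 = 0+0+0+0+0+0+0+0+0+0+0+0+0+1+0+0+0+0+0+0+0+0+0+0+0+0 mod 2 = 1
  c[19] = d·G[:,19] = (00010111111001000111001011)·(00000000000000100000000000) mod 2 = 0+0+0+0+0+0+0+0+0+0+0+0+0+0+0+0+0+0+0+0+0+0+0+0+0+0 mod 2 = 0
  c[20] = d·G[:,20] = (00010111111001000111001011)·(00000000000000010000000000) mod 2 = 0+0+0+0+0+0+0+0+0+0+0+0+0+0+0+0+0+0+0+0+0+0+0+0+0+0 mod 2 = 0
  c[21] = d·G[:,21] = (00010111111001000111001011)·(00000000000000001000000000) mod 2 = 0+0+0+0+0+0+0+0+0+0+0+0+0+0+0+0+0+0+0+0+0+0+0+0+0+0 mod 2 = 0
  c[22] = d·G[:,22] = (00010111111001000111001011)·(00000000000000000100000000) mod 2 = 0+0+0+0+0+0+0+0+0+0+0+0+0+0+0+0+0+1+0+0+0+0+0+0+0+0 mod 2 = 1
  c[23] = d·G[:,23] = (00010111111001000111001011)·(00000000000000000010000000) mod 2 = 0+0+0+0+0+0+0+0+0+0+0+0+0+0+0+0+0+0+1+0+0+0+0+0+0+0 mod 2 = 1
  c[24] = d·G[:,24] = (00010111111001000111001011)·(00000000000000000001000000) mod 2 = 0+0+0+0+0+0+0+0+0+0+0+0+0+0+0+0+0+0+0+1+0+0+0+0+0+0 mod 2 = 1
  c[25] = d·G[:,25] = (00010111111001000111001011)·(00000000000000000000100000) mod 2 = 0+0+0+0+0+0+0+0+0+0+0+0+0+0+0+0+0+0+0+0+0+0+0+0+0+0 mod 2 = 0
  c[26] = d·G[:,26] = (00010111111001000111001011)·(00000000000000000000010000) mod 2 = 0+0+0+0+0+0+0+0+0+0+0+0+0+0+0+0+0+0+0+0+0+0+0+0+0+0 mod 2 = 0
  c[27] = d·G[:,27] = (00010111111001000111001011)·(00000000000000000000001000) mod 2 = 0+0+0+0+0+0+0+0+0+0+0+0+0+0+0+0+0+0+0+0+0+0+1+0+0+0 mod 2 = 1
  c[28] = d·G[:,28] = (00010111111001000111001011)·(00000000000000000000000100) mod 2 = 0+0+0+0+0+0+0+0+0+0+0+0+0+0+0+0+0+0+0+0+0+0+0+0+0+0 mod 2 = 0
  c[29] = d·G[:,29] = (00010111111001000111001011)·(00000000000000000000000010) mod 2 = 0+0+0+0+0+0+0+0+0+0+0+0+0+0+0+0+0+0+0+0+0+0+0+0+1+0 mod 2 = 1
  c[30] = d·G[:,30] = (00010111111001000111001011)·(00000000000000000000000001) mod 2 = 0+0+0+0+0+0+0+0+0+0+0+0+0+0+0+0+0+0+0+0+0+0+0+0+0+1 mod 2 = 1
Codeword = 0101001101111111001000111001011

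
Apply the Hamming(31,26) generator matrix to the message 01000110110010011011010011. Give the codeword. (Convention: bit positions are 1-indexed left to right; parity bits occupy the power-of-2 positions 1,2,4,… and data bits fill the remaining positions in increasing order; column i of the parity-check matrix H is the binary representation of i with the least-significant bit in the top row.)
Codeword c = d · G (mod 2), d = 01000110110010011011010011:
  c[0] = d·G[:,0] = (01000110110010011011010011)·(11011010101101010101010101) mod 2 = 0+1+0+0+0+0+1+0+1+0+0+0+0+0+0+1+0+0+0+1+0+1+0+0+0+1 mod 2 = 1
  c[1] = d·G[:,1] = (01000110110010011011010011)·(10110110011011001100110011) mod 2 = 0+0+0+0+0+1+1+0+0+1+0+0+1+0+0+0+1+0+0+0+0+1+0+0+1+1 mod 2 = 0
  c[2] = d·G[:,2] = (01000110110010011011010011)·(10000000000000000000000000) mod 2 = 0+0+0+0+0+0+0+0+0+0+0+0+0+0+0+0+0+0+0+0+0+0+0+0+0+0 mod 2 = 0
  c[3] = d·G[:,3] = (01000110110010011011010011)·(01110001111000111100001111) mod 2 = 0+1+0+0+0+0+0+0+1+1+0+0+0+0+0+1+1+0+0+0+0+0+0+0+1+1 mod 2 = 1
  c[4] = d·G[:,4] = (01000110110010011011010011)·(01000000000000000000000000) mod 2 = 0+1+0+0+0+0+0+0+0+0+0+0+0+0+0+0+0+0+0+0+0+0+0+0+0+0 mod 2 = 1
  c[5] = d·G[:,5] = (01000110110010011011010011)·(00100000000000000000000000) mod 2 = 0+0+0+0+0+0+0+0+0+0+0+0+0+0+0+0+0+0+0+0+0+0+0+0+0+0 mod 2 = 0
  c[6] = d·G[:,6] = (01000110110010011011010011)·(00010000000000000000000000) mod 2 = 0+0+0+0+0+0+0+0+0+0+0+0+0+0+0+0+0+0+0+0+0+0+0+0+0+0 mod 2 = 0
  c[7] = d·G[:,7] = (01000110110010011011010011)·(00001111111000000011111111) mod 2 = 0+0+0+0+0+1+1+0+1+1+0+0+0+0+0+0+0+0+1+1+0+1+0+0+1+1 mod 2 = 1
  c[8] = d·G[:,8] = (01000110110010011011010011)·(00001000000000000000000000) mod 2 = 0+0+0+0+0+0+0+0+0+0+0+0+0+0+0+0+0+0+0+0+0+0+0+0+0+0 mod 2 = 0
  c[9] = d·G[:,9] = (01000110110010011011010011)·(00000100000000000000000000) mod 2 = 0+0+0+0+0+1+0+0+0+0+0+0+0+0+0+0+0+0+0+0+0+0+0+0+0+0 mod 2 = 1
  c[10] = d·G[:,10] = (01000110110010011011010011)·(00000010000000000000000000) mod 2 = 0+0+0+0+0+0+1+0+0+0+0+0+0+0+0+0+0+0+0+0+0+0+0+0+0+0 mod 2 = 1
  c[11] = d·G[:,11] = (01000110110010011011010011)·(00000001000000000000000000) mod 2 = 0+0+0+0+0+0+0+0+0+0+0+0+0+0+0+0+0+0+0+0+0+0+0+0+0+0 mod 2 = 0
  c[12] = d·G[:,12] = (01000110110010011011010011)·(00000000100000000000000000) mod 2 = 0+0+0+0+0+0+0+0+1+0+0+0+0+0+0+0+0+0+0+0+0+0+0+0+0+0 mod 2 = 1
  c[13] = d·G[:,13] = (01000110110010011011010011)·(00000000010000000000000000) mod 2 = 0+0+0+0+0+0+0+0+0+1+0+0+0+0+0+0+0+0+0+0+0+0+0+0+0+0 mod 2 = 1
  c[14] = d·G[:,14] = (01000110110010011011010011)·(00000000001000000000000000) mod 2 = 0+0+0+0+0+0+0+0+0+0+0+0+0+0+0+0+0+0+0+0+0+0+0+0+0+0 mod 2 = 0
  c[15] = d·G[:,15] = (01000110110010011011010011)·(00000000000111111111111111) mod 2 = 0+0+0+0+0+0+0+0+0+0+0+0+1+0+0+1+1+0+1+1+0+1+0+0+1+1 mod 2 = 0
  c[16] = d·G[:,16] = (01000110110010011011010011)·(00000000000100000000000000) mod 2 = 0+0+0+0+0+0+0+0+0+0+0+0+0+0+0+0+0+0+0+0+0+0+0+0+0+0 mod 2 = 0
  c[17] = d·G[:,17] = (01000110110010011011010011)·(00000000000010000000000000) mod 2 = 0+0+0+0+0+0+0+0+0+0+0+0+1+0+0+0+0+0+0+0+0+0+0+0+0+0 mod 2 = 1
  c[18] = d·G[:,18] = (01000110110010011011010011)·(00000000000001000000000000) mod 2 = 0+0+0+0+0+0+0+0+0+0+0+0+0+0+0+0+0+0+0+0+0+0+0+0+0+0 mod 2 = 0
  c[19] = d·G[:,19] = (01000110110010011011010011)·(00000000000000100000000000) mod 2 = 0+0+0+0+0+0+0+0+0+0+0+0+0+0+0+0+0+0+0+0+0+0+0+0+0+0 mod 2 = 0
  c[20] = d·G[:,20] = (01000110110010011011010011)·(00000000000000010000000000) mod 2 = 0+0+0+0+0+0+0+0+0+0+0+0+0+0+0+1+0+0+0+0+0+0+0+0+0+0 mod 2 = 1
  c[21] = d·G[:,21] = (01000110110010011011010011)·(00000000000000001000000000) mod 2 = 0+0+0+0+0+0+0+0+0+0+0+0+0+0+0+0+1+0+0+0+0+0+0+0+0+0 mod 2 = 1
  c[22] = d·G[:,22] = (01000110110010011011010011)·(00000000000000000100000000) mod 2 = 0+0+0+0+0+0+0+0+0+0+0+0+0+0+0+0+0+0+0+0+0+0+0+0+0+0 mod 2 = 0
  c[23] = d·G[:,23] = (01000110110010011011010011)·(00000000000000000010000000) mod 2 = 0+0+0+0+0+0+0+0+0+0+0+0+0+0+0+0+0+0+1+0+0+0+0+0+0+0 mod 2 = 1
  c[24] = d·G[:,24] = (01000110110010011011010011)·(00000000000000000001000000) mod 2 = 0+0+0+0+0+0+0+0+0+0+0+0+0+0+0+0+0+0+0+1+0+0+0+0+0+0 mod 2 = 1
  c[25] = d·G[:,25] = (01000110110010011011010011)·(00000000000000000000100000) mod 2 = 0+0+0+0+0+0+0+0+0+0+0+0+0+0+0+0+0+0+0+0+0+0+0+0+0+0 mod 2 = 0
  c[26] = d·G[:,26] = (01000110110010011011010011)·(00000000000000000000010000) mod 2 = 0+0+0+0+0+0+0+0+0+0+0+0+0+0+0+0+0+0+0+0+0+1+0+0+0+0 mod 2 = 1
  c[27] = d·G[:,27] = (01000110110010011011010011)·(00000000000000000000001000) mod 2 = 0+0+0+0+0+0+0+0+0+0+0+0+0+0+0+0+0+0+0+0+0+0+0+0+0+0 mod 2 = 0
  c[28] = d·G[:,28] = (01000110110010011011010011)·(00000000000000000000000100) mod 2 = 0+0+0+0+0+0+0+0+0+0+0+0+0+0+0+0+0+0+0+0+0+0+0+0+0+0 mod 2 = 0
  c[29] = d·G[:,29] = (01000110110010011011010011)·(00000000000000000000000010) mod 2 = 0+0+0+0+0+0+0+0+0+0+0+0+0+0+0+0+0+0+0+0+0+0+0+0+1+0 mod 2 = 1
  c[30] = d·G[:,30] = (01000110110010011011010011)·(00000000000000000000000001) mod 2 = 0+0+0+0+0+0+0+0+0+0+0+0+0+0+0+0+0+0+0+0+0+0+0+0+0+1 mod 2 = 1
Codeword = 1001100101101100010011011010011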